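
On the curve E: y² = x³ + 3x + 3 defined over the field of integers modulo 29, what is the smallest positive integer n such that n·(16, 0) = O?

2P: (16, 0) + (16, 0): same x and y₁ ≡ -y₂, so the sum is O.
2P = O, so the order is 2.

2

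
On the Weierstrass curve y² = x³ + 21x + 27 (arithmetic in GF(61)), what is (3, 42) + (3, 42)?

(13, 22)

tangent at (3, 42): λ = (3·3² + 21)/(2·42) ≡ 48/23. 23⁻¹ ≡ 8 (mod 61), so λ ≡ 48·8 ≡ 18.
  x = λ² - 3 - 3 = 324 - 6 ≡ 13; y = λ·(3 - 13) - 42 ≡ 22. → (13, 22)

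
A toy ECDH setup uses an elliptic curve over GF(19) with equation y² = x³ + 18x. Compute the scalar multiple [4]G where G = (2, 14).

Repeated addition: build up to 4G.
2G: tangent at (2, 14): λ = (3·2² + 18)/(2·14) ≡ 11/9. 9⁻¹ ≡ 17 (mod 19) since 9·17 = 153 ≡ 1, so λ ≡ 11·17 ≡ 16.
  x = λ² - 2 - 2 = 256 - 4 ≡ 5; y = λ·(2 - 5) - 14 ≡ 14. → (5, 14)
3G: (5, 14) + (2, 14). λ = (14 - 14)/(2 - 5) ≡ 0/16 mod 19. 16⁻¹ ≡ 6 (mod 19), so λ ≡ 0.
  x = λ² - 5 - 2 = 0 - 7 ≡ 12; y = λ·(5 - 12) - 14 ≡ 5. → (12, 5)
4G: (12, 5) + (2, 14). λ = (14 - 5)/(2 - 12) ≡ 9/9 mod 19. 9⁻¹ ≡ 17 (mod 19), so λ ≡ 1.
  x = λ² - 12 - 2 = 1 - 14 ≡ 6; y = λ·(12 - 6) - 5 ≡ 1. → (6, 1)

(6, 1)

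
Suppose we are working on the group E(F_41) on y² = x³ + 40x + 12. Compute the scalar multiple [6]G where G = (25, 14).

(10, 10)

Repeated addition: build up to 6G.
2G: tangent at (25, 14): λ = (3·25² + 40)/(2·14) ≡ 29/28. 28⁻¹ ≡ 22 (mod 41) since 28·22 = 616 ≡ 1, so λ ≡ 29·22 ≡ 23.
  x = λ² - 25 - 25 = 529 - 50 ≡ 28; y = λ·(25 - 28) - 14 ≡ 40. → (28, 40)
3G: (28, 40) + (25, 14). λ = (14 - 40)/(25 - 28) ≡ 15/38 mod 41. 38⁻¹ ≡ 27 (mod 41), so λ ≡ 36.
  x = λ² - 28 - 25 = 1296 - 53 ≡ 13; y = λ·(28 - 13) - 40 ≡ 8. → (13, 8)
4G: (13, 8) + (25, 14). λ = (14 - 8)/(25 - 13) ≡ 6/12 mod 41. 12⁻¹ ≡ 24 (mod 41), so λ ≡ 21.
  x = λ² - 13 - 25 = 441 - 38 ≡ 34; y = λ·(13 - 34) - 8 ≡ 2. → (34, 2)
5G: (34, 2) + (25, 14). λ = (14 - 2)/(25 - 34) ≡ 12/32 mod 41. 32⁻¹ ≡ 9 (mod 41), so λ ≡ 26.
  x = λ² - 34 - 25 = 676 - 59 ≡ 2; y = λ·(34 - 2) - 2 ≡ 10. → (2, 10)
6G: (2, 10) + (25, 14). λ = (14 - 10)/(25 - 2) ≡ 4/23 mod 41. 23⁻¹ ≡ 25 (mod 41) since 23·25 = 575 ≡ 1, so λ ≡ 18.
  x = λ² - 2 - 25 = 324 - 27 ≡ 10; y = λ·(2 - 10) - 10 ≡ 10. → (10, 10)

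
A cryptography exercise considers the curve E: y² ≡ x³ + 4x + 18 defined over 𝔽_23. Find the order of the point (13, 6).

2P: tangent at (13, 6): λ = (3·13² + 4)/(2·6) ≡ 5/12. 12⁻¹ ≡ 2 (mod 23) since 12·2 = 24 ≡ 1, so λ ≡ 5·2 ≡ 10.
  x = λ² - 13 - 13 = 100 - 26 ≡ 5; y = λ·(13 - 5) - 6 ≡ 5. → (5, 5)
3P: (5, 5) + (13, 6). λ = (6 - 5)/(13 - 5) ≡ 1/8 mod 23. 8⁻¹ ≡ 3 (mod 23), so λ ≡ 3.
  x = λ² - 5 - 13 = 9 - 18 ≡ 14; y = λ·(5 - 14) - 5 ≡ 14. → (14, 14)
4P: (14, 14) + (13, 6). λ = (6 - 14)/(13 - 14) ≡ 15/22 mod 23. 22⁻¹ ≡ 22 (mod 23), so λ ≡ 8.
  x = λ² - 14 - 13 = 64 - 27 ≡ 14; y = λ·(14 - 14) - 14 ≡ 9. → (14, 9)
5P: (14, 9) + (13, 6). λ = (6 - 9)/(13 - 14) ≡ 20/22 mod 23. 22⁻¹ ≡ 22 (mod 23), so λ ≡ 3.
  x = λ² - 14 - 13 = 9 - 27 ≡ 5; y = λ·(14 - 5) - 9 ≡ 18. → (5, 18)
6P: (5, 18) + (13, 6). λ = (6 - 18)/(13 - 5) ≡ 11/8 mod 23. 8⁻¹ ≡ 3 (mod 23), so λ ≡ 10.
  x = λ² - 5 - 13 = 100 - 18 ≡ 13; y = λ·(5 - 13) - 18 ≡ 17. → (13, 17)
7P: (13, 17) + (13, 6): same x and y₁ ≡ -y₂, so the sum is ∞.
7P = ∞, so the order is 7.

7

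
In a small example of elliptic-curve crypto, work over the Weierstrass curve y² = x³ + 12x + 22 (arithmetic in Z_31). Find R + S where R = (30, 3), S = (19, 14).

(14, 12)

(30, 3) + (19, 14). λ = (14 - 3)/(19 - 30) ≡ 11/20 mod 31. 20⁻¹ ≡ 14 (mod 31) since 20·14 = 280 ≡ 1, so λ ≡ 30.
  x = λ² - 30 - 19 = 900 - 49 ≡ 14; y = λ·(30 - 14) - 3 ≡ 12. → (14, 12)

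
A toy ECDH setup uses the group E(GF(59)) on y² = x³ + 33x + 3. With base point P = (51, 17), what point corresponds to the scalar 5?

Double-and-add on 5 = (101)₂. Start with P = (51, 17) for the leading 1-bit.
double: tangent at (51, 17): λ = (3·51² + 33)/(2·17) ≡ 48/34. 34⁻¹ ≡ 33 (mod 59) since 34·33 = 1122 ≡ 1, so λ ≡ 48·33 ≡ 50.
  x = λ² - 51 - 51 = 2500 - 102 ≡ 38; y = λ·(51 - 38) - 17 ≡ 43. → (38, 43)
double: tangent at (38, 43): λ = (3·38² + 33)/(2·43) ≡ 58/27. 27⁻¹ ≡ 35 (mod 59) since 27·35 = 945 ≡ 1, so λ ≡ 58·35 ≡ 24.
  x = λ² - 38 - 38 = 576 - 76 ≡ 28; y = λ·(38 - 28) - 43 ≡ 20. → (28, 20)
add P: (28, 20) + (51, 17). λ = (17 - 20)/(51 - 28) ≡ 56/23 mod 59. 23⁻¹ ≡ 18 (mod 59) since 23·18 = 414 ≡ 1, so λ ≡ 5.
  x = λ² - 28 - 51 = 25 - 79 ≡ 5; y = λ·(28 - 5) - 20 ≡ 36. → (5, 36)

(5, 36)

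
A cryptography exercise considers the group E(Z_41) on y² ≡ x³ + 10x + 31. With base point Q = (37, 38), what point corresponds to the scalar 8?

Double-and-add on 8 = (1000)₂. Start with Q = (37, 38) for the leading 1-bit.
double: tangent at (37, 38): λ = (3·37² + 10)/(2·38) ≡ 17/35. 35⁻¹ ≡ 34 (mod 41) since 35·34 = 1190 ≡ 1, so λ ≡ 17·34 ≡ 4.
  x = λ² - 37 - 37 = 16 - 74 ≡ 24; y = λ·(37 - 24) - 38 ≡ 14. → (24, 14)
double: tangent at (24, 14): λ = (3·24² + 10)/(2·14) ≡ 16/28. 28⁻¹ ≡ 22 (mod 41), so λ ≡ 16·22 ≡ 24.
  x = λ² - 24 - 24 = 576 - 48 ≡ 36; y = λ·(24 - 36) - 14 ≡ 26. → (36, 26)
double: tangent at (36, 26): λ = (3·36² + 10)/(2·26) ≡ 3/11. 11⁻¹ ≡ 15 (mod 41) since 11·15 = 165 ≡ 1, so λ ≡ 3·15 ≡ 4.
  x = λ² - 36 - 36 = 16 - 72 ≡ 26; y = λ·(36 - 26) - 26 ≡ 14. → (26, 14)

(26, 14)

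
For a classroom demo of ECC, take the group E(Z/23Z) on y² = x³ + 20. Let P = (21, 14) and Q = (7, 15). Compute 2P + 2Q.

First 2P:
Repeated addition: build up to 2P.
2P: tangent at (21, 14): λ = (3·21² + 0)/(2·14) ≡ 12/5. 5⁻¹ ≡ 14 (mod 23), so λ ≡ 12·14 ≡ 7.
  x = λ² - 21 - 21 = 49 - 42 ≡ 7; y = λ·(21 - 7) - 14 ≡ 15. → (7, 15)
2P = (7, 15).
Next 2Q:
Repeated addition: build up to 2Q.
2Q: tangent at (7, 15): λ = (3·7² + 0)/(2·15) ≡ 9/7. 7⁻¹ ≡ 10 (mod 23) since 7·10 = 70 ≡ 1, so λ ≡ 9·10 ≡ 21.
  x = λ² - 7 - 7 = 441 - 14 ≡ 13; y = λ·(7 - 13) - 15 ≡ 20. → (13, 20)
2Q = (13, 20).
Finally 2P + 2Q:
(7, 15) + (13, 20). λ = (20 - 15)/(13 - 7) ≡ 5/6 mod 23. 6⁻¹ ≡ 4 (mod 23), so λ ≡ 20.
  x = λ² - 7 - 13 = 400 - 20 ≡ 12; y = λ·(7 - 12) - 15 ≡ 0. → (12, 0)

(12, 0)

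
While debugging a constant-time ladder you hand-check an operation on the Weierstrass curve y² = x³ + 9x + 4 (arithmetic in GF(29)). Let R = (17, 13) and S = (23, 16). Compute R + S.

(11, 19)

(17, 13) + (23, 16). λ = (16 - 13)/(23 - 17) ≡ 3/6 mod 29. 6⁻¹ ≡ 5 (mod 29), so λ ≡ 15.
  x = λ² - 17 - 23 = 225 - 40 ≡ 11; y = λ·(17 - 11) - 13 ≡ 19. → (11, 19)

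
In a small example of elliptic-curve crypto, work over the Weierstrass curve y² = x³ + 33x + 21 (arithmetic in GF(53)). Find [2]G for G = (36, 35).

(23, 11)

tangent at (36, 35): λ = (3·36² + 33)/(2·35) ≡ 52/17. 17⁻¹ ≡ 25 (mod 53) since 17·25 = 425 ≡ 1, so λ ≡ 52·25 ≡ 28.
  x = λ² - 36 - 36 = 784 - 72 ≡ 23; y = λ·(36 - 23) - 35 ≡ 11. → (23, 11)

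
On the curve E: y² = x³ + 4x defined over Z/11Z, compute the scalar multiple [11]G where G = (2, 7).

Double-and-add on 11 = (1011)₂. Start with G = (2, 7) for the leading 1-bit.
double: tangent at (2, 7): λ = (3·2² + 4)/(2·7) ≡ 5/3. 3⁻¹ ≡ 4 (mod 11), so λ ≡ 5·4 ≡ 9.
  x = λ² - 2 - 2 = 81 - 4 ≡ 0; y = λ·(2 - 0) - 7 ≡ 0. → (0, 0)
double: (0, 0) + (0, 0): same x and y₁ ≡ -y₂, so the sum is O.
add G: O + (2, 7) = (2, 7) (identity).
double: tangent at (2, 7): λ = (3·2² + 4)/(2·7) ≡ 5/3. 3⁻¹ ≡ 4 (mod 11) since 3·4 = 12 ≡ 1, so λ ≡ 5·4 ≡ 9.
  x = λ² - 2 - 2 = 81 - 4 ≡ 0; y = λ·(2 - 0) - 7 ≡ 0. → (0, 0)
add G: (0, 0) + (2, 7). λ = (7 - 0)/(2 - 0) ≡ 7/2 mod 11. 2⁻¹ ≡ 6 (mod 11), so λ ≡ 9.
  x = λ² - 0 - 2 = 81 - 2 ≡ 2; y = λ·(0 - 2) - 0 ≡ 4. → (2, 4)

(2, 4)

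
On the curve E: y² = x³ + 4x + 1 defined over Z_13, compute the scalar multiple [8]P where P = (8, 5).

Repeated addition: build up to 8P.
2P: tangent at (8, 5): λ = (3·8² + 4)/(2·5) ≡ 1/10. 10⁻¹ ≡ 4 (mod 13), so λ ≡ 1·4 ≡ 4.
  x = λ² - 8 - 8 = 16 - 16 ≡ 0; y = λ·(8 - 0) - 5 ≡ 1. → (0, 1)
3P: (0, 1) + (8, 5). λ = (5 - 1)/(8 - 0) ≡ 4/8 mod 13. 8⁻¹ ≡ 5 (mod 13), so λ ≡ 7.
  x = λ² - 0 - 8 = 49 - 8 ≡ 2; y = λ·(0 - 2) - 1 ≡ 11. → (2, 11)
4P: (2, 11) + (8, 5). λ = (5 - 11)/(8 - 2) ≡ 7/6 mod 13. 6⁻¹ ≡ 11 (mod 13), so λ ≡ 12.
  x = λ² - 2 - 8 = 144 - 10 ≡ 4; y = λ·(2 - 4) - 11 ≡ 4. → (4, 4)
5P: (4, 4) + (8, 5). λ = (5 - 4)/(8 - 4) ≡ 1/4 mod 13. 4⁻¹ ≡ 10 (mod 13), so λ ≡ 10.
  x = λ² - 4 - 8 = 100 - 12 ≡ 10; y = λ·(4 - 10) - 4 ≡ 1. → (10, 1)
6P: (10, 1) + (8, 5). λ = (5 - 1)/(8 - 10) ≡ 4/11 mod 13. 11⁻¹ ≡ 6 (mod 13) since 11·6 = 66 ≡ 1, so λ ≡ 11.
  x = λ² - 10 - 8 = 121 - 18 ≡ 12; y = λ·(10 - 12) - 1 ≡ 3. → (12, 3)
7P: (12, 3) + (8, 5). λ = (5 - 3)/(8 - 12) ≡ 2/9 mod 13. 9⁻¹ ≡ 3 (mod 13) since 9·3 = 27 ≡ 1, so λ ≡ 6.
  x = λ² - 12 - 8 = 36 - 20 ≡ 3; y = λ·(12 - 3) - 3 ≡ 12. → (3, 12)
8P: (3, 12) + (8, 5). λ = (5 - 12)/(8 - 3) ≡ 6/5 mod 13. 5⁻¹ ≡ 8 (mod 13), so λ ≡ 9.
  x = λ² - 3 - 8 = 81 - 11 ≡ 5; y = λ·(3 - 5) - 12 ≡ 9. → (5, 9)

(5, 9)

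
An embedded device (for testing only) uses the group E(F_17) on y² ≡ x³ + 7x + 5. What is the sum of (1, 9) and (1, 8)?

O

The two points share x = 1 and their y-coordinates satisfy 9 + 8 ≡ 0 (mod 17), so they are inverses. Their sum is 𝒪.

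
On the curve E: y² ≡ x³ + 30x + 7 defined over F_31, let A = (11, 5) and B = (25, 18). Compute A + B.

(15, 9)

(11, 5) + (25, 18). λ = (18 - 5)/(25 - 11) ≡ 13/14 mod 31. 14⁻¹ ≡ 20 (mod 31) since 14·20 = 280 ≡ 1, so λ ≡ 12.
  x = λ² - 11 - 25 = 144 - 36 ≡ 15; y = λ·(11 - 15) - 5 ≡ 9. → (15, 9)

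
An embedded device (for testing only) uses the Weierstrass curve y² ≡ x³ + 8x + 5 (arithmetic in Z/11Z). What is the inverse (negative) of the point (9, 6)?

(9, 5)

-(9, 6) = (9, -6 mod 11) = (9, 5).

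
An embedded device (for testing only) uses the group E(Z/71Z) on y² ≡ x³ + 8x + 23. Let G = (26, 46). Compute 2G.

tangent at (26, 46): λ = (3·26² + 8)/(2·46) ≡ 48/21. 21⁻¹ ≡ 44 (mod 71), so λ ≡ 48·44 ≡ 53.
  x = λ² - 26 - 26 = 2809 - 52 ≡ 59; y = λ·(26 - 59) - 46 ≡ 51. → (59, 51)

(59, 51)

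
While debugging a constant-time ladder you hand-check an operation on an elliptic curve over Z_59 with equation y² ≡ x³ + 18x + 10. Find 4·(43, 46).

(48, 29)

Write P = (43, 46).
Double-and-add on 4 = (100)₂. Start with P = (43, 46) for the leading 1-bit.
double: tangent at (43, 46): λ = (3·43² + 18)/(2·46) ≡ 19/33. 33⁻¹ ≡ 34 (mod 59) since 33·34 = 1122 ≡ 1, so λ ≡ 19·34 ≡ 56.
  x = λ² - 43 - 43 = 3136 - 86 ≡ 41; y = λ·(43 - 41) - 46 ≡ 7. → (41, 7)
double: tangent at (41, 7): λ = (3·41² + 18)/(2·7) ≡ 46/14. 14⁻¹ ≡ 38 (mod 59), so λ ≡ 46·38 ≡ 37.
  x = λ² - 41 - 41 = 1369 - 82 ≡ 48; y = λ·(41 - 48) - 7 ≡ 29. → (48, 29)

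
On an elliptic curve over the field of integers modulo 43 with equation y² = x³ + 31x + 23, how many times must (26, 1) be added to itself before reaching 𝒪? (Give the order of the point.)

9

2P: tangent at (26, 1): λ = (3·26² + 31)/(2·1) ≡ 38/2. 2⁻¹ ≡ 22 (mod 43) since 2·22 = 44 ≡ 1, so λ ≡ 38·22 ≡ 19.
  x = λ² - 26 - 26 = 361 - 52 ≡ 8; y = λ·(26 - 8) - 1 ≡ 40. → (8, 40)
3P: (8, 40) + (26, 1). λ = (1 - 40)/(26 - 8) ≡ 4/18 mod 43. 18⁻¹ ≡ 12 (mod 43), so λ ≡ 5.
  x = λ² - 8 - 26 = 25 - 34 ≡ 34; y = λ·(8 - 34) - 40 ≡ 2. → (34, 2)
4P: (34, 2) + (26, 1). λ = (1 - 2)/(26 - 34) ≡ 42/35 mod 43. 35⁻¹ ≡ 16 (mod 43), so λ ≡ 27.
  x = λ² - 34 - 26 = 729 - 60 ≡ 24; y = λ·(34 - 24) - 2 ≡ 10. → (24, 10)
5P: (24, 10) + (26, 1). λ = (1 - 10)/(26 - 24) ≡ 34/2 mod 43. 2⁻¹ ≡ 22 (mod 43) since 2·22 = 44 ≡ 1, so λ ≡ 17.
  x = λ² - 24 - 26 = 289 - 50 ≡ 24; y = λ·(24 - 24) - 10 ≡ 33. → (24, 33)
6P: (24, 33) + (26, 1). λ = (1 - 33)/(26 - 24) ≡ 11/2 mod 43. 2⁻¹ ≡ 22 (mod 43), so λ ≡ 27.
  x = λ² - 24 - 26 = 729 - 50 ≡ 34; y = λ·(24 - 34) - 33 ≡ 41. → (34, 41)
7P: (34, 41) + (26, 1). λ = (1 - 41)/(26 - 34) ≡ 3/35 mod 43. 35⁻¹ ≡ 16 (mod 43), so λ ≡ 5.
  x = λ² - 34 - 26 = 25 - 60 ≡ 8; y = λ·(34 - 8) - 41 ≡ 3. → (8, 3)
8P: (8, 3) + (26, 1). λ = (1 - 3)/(26 - 8) ≡ 41/18 mod 43. 18⁻¹ ≡ 12 (mod 43), so λ ≡ 19.
  x = λ² - 8 - 26 = 361 - 34 ≡ 26; y = λ·(8 - 26) - 3 ≡ 42. → (26, 42)
9P: (26, 42) + (26, 1): same x and y₁ ≡ -y₂, so the sum is 𝒪.
9P = 𝒪, so the order is 9.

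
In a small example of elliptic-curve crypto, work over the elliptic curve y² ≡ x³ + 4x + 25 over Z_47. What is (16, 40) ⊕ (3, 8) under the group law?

(31, 46)

(16, 40) + (3, 8). λ = (8 - 40)/(3 - 16) ≡ 15/34 mod 47. 34⁻¹ ≡ 18 (mod 47), so λ ≡ 35.
  x = λ² - 16 - 3 = 1225 - 19 ≡ 31; y = λ·(16 - 31) - 40 ≡ 46. → (31, 46)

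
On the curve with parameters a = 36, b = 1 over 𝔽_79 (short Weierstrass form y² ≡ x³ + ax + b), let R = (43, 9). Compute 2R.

(38, 54)

tangent at (43, 9): λ = (3·43² + 36)/(2·9) ≡ 53/18. 18⁻¹ ≡ 22 (mod 79), so λ ≡ 53·22 ≡ 60.
  x = λ² - 43 - 43 = 3600 - 86 ≡ 38; y = λ·(43 - 38) - 9 ≡ 54. → (38, 54)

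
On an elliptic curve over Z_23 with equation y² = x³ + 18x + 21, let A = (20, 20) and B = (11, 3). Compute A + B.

(20, 20) + (11, 3). λ = (3 - 20)/(11 - 20) ≡ 6/14 mod 23. 14⁻¹ ≡ 5 (mod 23) since 14·5 = 70 ≡ 1, so λ ≡ 7.
  x = λ² - 20 - 11 = 49 - 31 ≡ 18; y = λ·(20 - 18) - 20 ≡ 17. → (18, 17)

(18, 17)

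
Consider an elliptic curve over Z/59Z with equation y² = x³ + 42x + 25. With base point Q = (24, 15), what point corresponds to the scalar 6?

Double-and-add on 6 = (110)₂. Start with Q = (24, 15) for the leading 1-bit.
double: tangent at (24, 15): λ = (3·24² + 42)/(2·15) ≡ 0/30. 30⁻¹ ≡ 2 (mod 59) since 30·2 = 60 ≡ 1, so λ ≡ 0·2 ≡ 0.
  x = λ² - 24 - 24 = 0 - 48 ≡ 11; y = λ·(24 - 11) - 15 ≡ 44. → (11, 44)
add Q: (11, 44) + (24, 15). λ = (15 - 44)/(24 - 11) ≡ 30/13 mod 59. 13⁻¹ ≡ 50 (mod 59), so λ ≡ 25.
  x = λ² - 11 - 24 = 625 - 35 ≡ 0; y = λ·(11 - 0) - 44 ≡ 54. → (0, 54)
double: tangent at (0, 54): λ = (3·0² + 42)/(2·54) ≡ 42/49. 49⁻¹ ≡ 53 (mod 59), so λ ≡ 42·53 ≡ 43.
  x = λ² - 0 - 0 = 1849 - 0 ≡ 20; y = λ·(0 - 20) - 54 ≡ 30. → (20, 30)

(20, 30)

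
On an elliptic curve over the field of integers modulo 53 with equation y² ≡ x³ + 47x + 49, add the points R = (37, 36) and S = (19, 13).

(41, 6)

(37, 36) + (19, 13). λ = (13 - 36)/(19 - 37) ≡ 30/35 mod 53. 35⁻¹ ≡ 50 (mod 53), so λ ≡ 16.
  x = λ² - 37 - 19 = 256 - 56 ≡ 41; y = λ·(37 - 41) - 36 ≡ 6. → (41, 6)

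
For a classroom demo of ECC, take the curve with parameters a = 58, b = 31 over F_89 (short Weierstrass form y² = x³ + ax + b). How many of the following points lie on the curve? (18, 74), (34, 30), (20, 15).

0

(18, 74): 74² ≡ 47, rhs ≡ 54 → off.
(34, 30): 30² ≡ 10, rhs ≡ 11 → off.
(20, 15): 15² ≡ 47, rhs ≡ 24 → off.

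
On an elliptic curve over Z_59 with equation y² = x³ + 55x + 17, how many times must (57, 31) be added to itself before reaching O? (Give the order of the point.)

2P: tangent at (57, 31): λ = (3·57² + 55)/(2·31) ≡ 8/3. 3⁻¹ ≡ 20 (mod 59) since 3·20 = 60 ≡ 1, so λ ≡ 8·20 ≡ 42.
  x = λ² - 57 - 57 = 1764 - 114 ≡ 57; y = λ·(57 - 57) - 31 ≡ 28. → (57, 28)
3P: (57, 28) + (57, 31): same x and y₁ ≡ -y₂, so the sum is O.
3P = O, so the order is 3.

3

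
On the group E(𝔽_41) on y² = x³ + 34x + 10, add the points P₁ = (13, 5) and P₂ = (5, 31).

(13, 5) + (5, 31). λ = (31 - 5)/(5 - 13) ≡ 26/33 mod 41. 33⁻¹ ≡ 5 (mod 41) since 33·5 = 165 ≡ 1, so λ ≡ 7.
  x = λ² - 13 - 5 = 49 - 18 ≡ 31; y = λ·(13 - 31) - 5 ≡ 33. → (31, 33)

(31, 33)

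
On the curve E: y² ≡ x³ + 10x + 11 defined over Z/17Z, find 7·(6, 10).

(6, 7)

Write P = (6, 10).
Repeated addition: build up to 7P.
2P: tangent at (6, 10): λ = (3·6² + 10)/(2·10) ≡ 16/3. 3⁻¹ ≡ 6 (mod 17), so λ ≡ 16·6 ≡ 11.
  x = λ² - 6 - 6 = 121 - 12 ≡ 7; y = λ·(6 - 7) - 10 ≡ 13. → (7, 13)
3P: (7, 13) + (6, 10). λ = (10 - 13)/(6 - 7) ≡ 14/16 mod 17. 16⁻¹ ≡ 16 (mod 17), so λ ≡ 3.
  x = λ² - 7 - 6 = 9 - 13 ≡ 13; y = λ·(7 - 13) - 13 ≡ 3. → (13, 3)
4P: (13, 3) + (6, 10). λ = (10 - 3)/(6 - 13) ≡ 7/10 mod 17. 10⁻¹ ≡ 12 (mod 17), so λ ≡ 16.
  x = λ² - 13 - 6 = 256 - 19 ≡ 16; y = λ·(13 - 16) - 3 ≡ 0. → (16, 0)
5P: (16, 0) + (6, 10). λ = (10 - 0)/(6 - 16) ≡ 10/7 mod 17. 7⁻¹ ≡ 5 (mod 17) since 7·5 = 35 ≡ 1, so λ ≡ 16.
  x = λ² - 16 - 6 = 256 - 22 ≡ 13; y = λ·(16 - 13) - 0 ≡ 14. → (13, 14)
6P: (13, 14) + (6, 10). λ = (10 - 14)/(6 - 13) ≡ 13/10 mod 17. 10⁻¹ ≡ 12 (mod 17) since 10·12 = 120 ≡ 1, so λ ≡ 3.
  x = λ² - 13 - 6 = 9 - 19 ≡ 7; y = λ·(13 - 7) - 14 ≡ 4. → (7, 4)
7P: (7, 4) + (6, 10). λ = (10 - 4)/(6 - 7) ≡ 6/16 mod 17. 16⁻¹ ≡ 16 (mod 17), so λ ≡ 11.
  x = λ² - 7 - 6 = 121 - 13 ≡ 6; y = λ·(7 - 6) - 4 ≡ 7. → (6, 7)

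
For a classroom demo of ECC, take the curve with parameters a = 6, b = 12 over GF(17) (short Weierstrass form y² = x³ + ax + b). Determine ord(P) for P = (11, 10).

2P: tangent at (11, 10): λ = (3·11² + 6)/(2·10) ≡ 12/3. 3⁻¹ ≡ 6 (mod 17) since 3·6 = 18 ≡ 1, so λ ≡ 12·6 ≡ 4.
  x = λ² - 11 - 11 = 16 - 22 ≡ 11; y = λ·(11 - 11) - 10 ≡ 7. → (11, 7)
3P: (11, 7) + (11, 10): same x and y₁ ≡ -y₂, so the sum is 𝒪.
3P = 𝒪, so the order is 3.

3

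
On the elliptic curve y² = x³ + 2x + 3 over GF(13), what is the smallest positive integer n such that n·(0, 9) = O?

9

2P: tangent at (0, 9): λ = (3·0² + 2)/(2·9) ≡ 2/5. 5⁻¹ ≡ 8 (mod 13) since 5·8 = 40 ≡ 1, so λ ≡ 2·8 ≡ 3.
  x = λ² - 0 - 0 = 9 - 0 ≡ 9; y = λ·(0 - 9) - 9 ≡ 3. → (9, 3)
3P: (9, 3) + (0, 9). λ = (9 - 3)/(0 - 9) ≡ 6/4 mod 13. 4⁻¹ ≡ 10 (mod 13), so λ ≡ 8.
  x = λ² - 9 - 0 = 64 - 9 ≡ 3; y = λ·(9 - 3) - 3 ≡ 6. → (3, 6)
4P: (3, 6) + (0, 9). λ = (9 - 6)/(0 - 3) ≡ 3/10 mod 13. 10⁻¹ ≡ 4 (mod 13), so λ ≡ 12.
  x = λ² - 3 - 0 = 144 - 3 ≡ 11; y = λ·(3 - 11) - 6 ≡ 2. → (11, 2)
5P: (11, 2) + (0, 9). λ = (9 - 2)/(0 - 11) ≡ 7/2 mod 13. 2⁻¹ ≡ 7 (mod 13), so λ ≡ 10.
  x = λ² - 11 - 0 = 100 - 11 ≡ 11; y = λ·(11 - 11) - 2 ≡ 11. → (11, 11)
6P: (11, 11) + (0, 9). λ = (9 - 11)/(0 - 11) ≡ 11/2 mod 13. 2⁻¹ ≡ 7 (mod 13), so λ ≡ 12.
  x = λ² - 11 - 0 = 144 - 11 ≡ 3; y = λ·(11 - 3) - 11 ≡ 7. → (3, 7)
7P: (3, 7) + (0, 9). λ = (9 - 7)/(0 - 3) ≡ 2/10 mod 13. 10⁻¹ ≡ 4 (mod 13) since 10·4 = 40 ≡ 1, so λ ≡ 8.
  x = λ² - 3 - 0 = 64 - 3 ≡ 9; y = λ·(3 - 9) - 7 ≡ 10. → (9, 10)
8P: (9, 10) + (0, 9). λ = (9 - 10)/(0 - 9) ≡ 12/4 mod 13. 4⁻¹ ≡ 10 (mod 13), so λ ≡ 3.
  x = λ² - 9 - 0 = 9 - 9 ≡ 0; y = λ·(9 - 0) - 10 ≡ 4. → (0, 4)
9P: (0, 4) + (0, 9): same x and y₁ ≡ -y₂, so the sum is O.
9P = O, so the order is 9.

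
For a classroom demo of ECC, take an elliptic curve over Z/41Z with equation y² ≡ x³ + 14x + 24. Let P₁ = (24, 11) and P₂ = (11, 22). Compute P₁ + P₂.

(22, 22)

(24, 11) + (11, 22). λ = (22 - 11)/(11 - 24) ≡ 11/28 mod 41. 28⁻¹ ≡ 22 (mod 41), so λ ≡ 37.
  x = λ² - 24 - 11 = 1369 - 35 ≡ 22; y = λ·(24 - 22) - 11 ≡ 22. → (22, 22)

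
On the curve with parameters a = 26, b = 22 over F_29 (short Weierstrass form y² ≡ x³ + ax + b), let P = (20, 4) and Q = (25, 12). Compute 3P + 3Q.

(20, 25)

First 3P:
Repeated addition: build up to 3P.
2P: tangent at (20, 4): λ = (3·20² + 26)/(2·4) ≡ 8/8. 8⁻¹ ≡ 11 (mod 29) since 8·11 = 88 ≡ 1, so λ ≡ 8·11 ≡ 1.
  x = λ² - 20 - 20 = 1 - 40 ≡ 19; y = λ·(20 - 19) - 4 ≡ 26. → (19, 26)
3P: (19, 26) + (20, 4). λ = (4 - 26)/(20 - 19) ≡ 7/1 mod 29. 1⁻¹ ≡ 1 (mod 29), so λ ≡ 7.
  x = λ² - 19 - 20 = 49 - 39 ≡ 10; y = λ·(19 - 10) - 26 ≡ 8. → (10, 8)
3P = (10, 8).
Next 3Q:
Repeated addition: build up to 3Q.
2Q: tangent at (25, 12): λ = (3·25² + 26)/(2·12) ≡ 16/24. 24⁻¹ ≡ 23 (mod 29), so λ ≡ 16·23 ≡ 20.
  x = λ² - 25 - 25 = 400 - 50 ≡ 2; y = λ·(25 - 2) - 12 ≡ 13. → (2, 13)
3Q: (2, 13) + (25, 12). λ = (12 - 13)/(25 - 2) ≡ 28/23 mod 29. 23⁻¹ ≡ 24 (mod 29) since 23·24 = 552 ≡ 1, so λ ≡ 5.
  x = λ² - 2 - 25 = 25 - 27 ≡ 27; y = λ·(2 - 27) - 13 ≡ 7. → (27, 7)
3Q = (27, 7).
Finally 3P + 3Q:
(10, 8) + (27, 7). λ = (7 - 8)/(27 - 10) ≡ 28/17 mod 29. 17⁻¹ ≡ 12 (mod 29) since 17·12 = 204 ≡ 1, so λ ≡ 17.
  x = λ² - 10 - 27 = 289 - 37 ≡ 20; y = λ·(10 - 20) - 8 ≡ 25. → (20, 25)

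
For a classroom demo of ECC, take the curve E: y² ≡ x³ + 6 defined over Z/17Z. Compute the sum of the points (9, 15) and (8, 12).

(9, 15) + (8, 12). λ = (12 - 15)/(8 - 9) ≡ 14/16 mod 17. 16⁻¹ ≡ 16 (mod 17) since 16·16 = 256 ≡ 1, so λ ≡ 3.
  x = λ² - 9 - 8 = 9 - 17 ≡ 9; y = λ·(9 - 9) - 15 ≡ 2. → (9, 2)

(9, 2)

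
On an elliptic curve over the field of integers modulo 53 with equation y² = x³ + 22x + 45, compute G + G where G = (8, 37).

tangent at (8, 37): λ = (3·8² + 22)/(2·37) ≡ 2/21. 21⁻¹ ≡ 48 (mod 53) since 21·48 = 1008 ≡ 1, so λ ≡ 2·48 ≡ 43.
  x = λ² - 8 - 8 = 1849 - 16 ≡ 31; y = λ·(8 - 31) - 37 ≡ 34. → (31, 34)

(31, 34)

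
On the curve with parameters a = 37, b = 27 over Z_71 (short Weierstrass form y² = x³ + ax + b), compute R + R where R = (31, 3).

(29, 0)

tangent at (31, 3): λ = (3·31² + 37)/(2·3) ≡ 9/6. 6⁻¹ ≡ 12 (mod 71) since 6·12 = 72 ≡ 1, so λ ≡ 9·12 ≡ 37.
  x = λ² - 31 - 31 = 1369 - 62 ≡ 29; y = λ·(31 - 29) - 3 ≡ 0. → (29, 0)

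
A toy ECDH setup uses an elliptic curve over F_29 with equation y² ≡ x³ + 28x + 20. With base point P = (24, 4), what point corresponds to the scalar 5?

(10, 16)

Double-and-add on 5 = (101)₂. Start with P = (24, 4) for the leading 1-bit.
double: tangent at (24, 4): λ = (3·24² + 28)/(2·4) ≡ 16/8. 8⁻¹ ≡ 11 (mod 29), so λ ≡ 16·11 ≡ 2.
  x = λ² - 24 - 24 = 4 - 48 ≡ 14; y = λ·(24 - 14) - 4 ≡ 16. → (14, 16)
double: tangent at (14, 16): λ = (3·14² + 28)/(2·16) ≡ 7/3. 3⁻¹ ≡ 10 (mod 29) since 3·10 = 30 ≡ 1, so λ ≡ 7·10 ≡ 12.
  x = λ² - 14 - 14 = 144 - 28 ≡ 0; y = λ·(14 - 0) - 16 ≡ 7. → (0, 7)
add P: (0, 7) + (24, 4). λ = (4 - 7)/(24 - 0) ≡ 26/24 mod 29. 24⁻¹ ≡ 23 (mod 29) since 24·23 = 552 ≡ 1, so λ ≡ 18.
  x = λ² - 0 - 24 = 324 - 24 ≡ 10; y = λ·(0 - 10) - 7 ≡ 16. → (10, 16)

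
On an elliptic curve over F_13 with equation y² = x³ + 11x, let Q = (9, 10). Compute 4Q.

Double-and-add on 4 = (100)₂. Start with Q = (9, 10) for the leading 1-bit.
double: tangent at (9, 10): λ = (3·9² + 11)/(2·10) ≡ 7/7. 7⁻¹ ≡ 2 (mod 13), so λ ≡ 7·2 ≡ 1.
  x = λ² - 9 - 9 = 1 - 18 ≡ 9; y = λ·(9 - 9) - 10 ≡ 3. → (9, 3)
double: tangent at (9, 3): λ = (3·9² + 11)/(2·3) ≡ 7/6. 6⁻¹ ≡ 11 (mod 13) since 6·11 = 66 ≡ 1, so λ ≡ 7·11 ≡ 12.
  x = λ² - 9 - 9 = 144 - 18 ≡ 9; y = λ·(9 - 9) - 3 ≡ 10. → (9, 10)

(9, 10)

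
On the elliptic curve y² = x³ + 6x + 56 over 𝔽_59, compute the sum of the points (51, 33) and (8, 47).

(51, 33) + (8, 47). λ = (47 - 33)/(8 - 51) ≡ 14/16 mod 59. 16⁻¹ ≡ 48 (mod 59), so λ ≡ 23.
  x = λ² - 51 - 8 = 529 - 59 ≡ 57; y = λ·(51 - 57) - 33 ≡ 6. → (57, 6)

(57, 6)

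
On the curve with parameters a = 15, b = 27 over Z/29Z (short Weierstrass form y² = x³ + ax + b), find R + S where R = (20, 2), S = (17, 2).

(20, 2) + (17, 2). λ = (2 - 2)/(17 - 20) ≡ 0/26 mod 29. 26⁻¹ ≡ 19 (mod 29), so λ ≡ 0.
  x = λ² - 20 - 17 = 0 - 37 ≡ 21; y = λ·(20 - 21) - 2 ≡ 27. → (21, 27)

(21, 27)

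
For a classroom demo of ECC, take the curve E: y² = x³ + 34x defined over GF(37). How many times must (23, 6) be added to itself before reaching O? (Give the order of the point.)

6

2P: tangent at (23, 6): λ = (3·23² + 34)/(2·6) ≡ 30/12. 12⁻¹ ≡ 34 (mod 37), so λ ≡ 30·34 ≡ 21.
  x = λ² - 23 - 23 = 441 - 46 ≡ 25; y = λ·(23 - 25) - 6 ≡ 26. → (25, 26)
3P: (25, 26) + (23, 6). λ = (6 - 26)/(23 - 25) ≡ 17/35 mod 37. 35⁻¹ ≡ 18 (mod 37), so λ ≡ 10.
  x = λ² - 25 - 23 = 100 - 48 ≡ 15; y = λ·(25 - 15) - 26 ≡ 0. → (15, 0)
4P: (15, 0) + (23, 6). λ = (6 - 0)/(23 - 15) ≡ 6/8 mod 37. 8⁻¹ ≡ 14 (mod 37), so λ ≡ 10.
  x = λ² - 15 - 23 = 100 - 38 ≡ 25; y = λ·(15 - 25) - 0 ≡ 11. → (25, 11)
5P: (25, 11) + (23, 6). λ = (6 - 11)/(23 - 25) ≡ 32/35 mod 37. 35⁻¹ ≡ 18 (mod 37), so λ ≡ 21.
  x = λ² - 25 - 23 = 441 - 48 ≡ 23; y = λ·(25 - 23) - 11 ≡ 31. → (23, 31)
6P: (23, 31) + (23, 6): same x and y₁ ≡ -y₂, so the sum is O.
6P = O, so the order is 6.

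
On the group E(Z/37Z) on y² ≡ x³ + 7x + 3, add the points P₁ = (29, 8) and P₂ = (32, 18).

(29, 8) + (32, 18). λ = (18 - 8)/(32 - 29) ≡ 10/3 mod 37. 3⁻¹ ≡ 25 (mod 37) since 3·25 = 75 ≡ 1, so λ ≡ 28.
  x = λ² - 29 - 32 = 784 - 61 ≡ 20; y = λ·(29 - 20) - 8 ≡ 22. → (20, 22)

(20, 22)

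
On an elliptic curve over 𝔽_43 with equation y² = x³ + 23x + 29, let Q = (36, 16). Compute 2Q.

tangent at (36, 16): λ = (3·36² + 23)/(2·16) ≡ 41/32. 32⁻¹ ≡ 39 (mod 43), so λ ≡ 41·39 ≡ 8.
  x = λ² - 36 - 36 = 64 - 72 ≡ 35; y = λ·(36 - 35) - 16 ≡ 35. → (35, 35)

(35, 35)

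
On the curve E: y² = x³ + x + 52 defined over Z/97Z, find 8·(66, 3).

Write P = (66, 3).
Double-and-add on 8 = (1000)₂. Start with P = (66, 3) for the leading 1-bit.
double: tangent at (66, 3): λ = (3·66² + 1)/(2·3) ≡ 71/6. 6⁻¹ ≡ 81 (mod 97), so λ ≡ 71·81 ≡ 28.
  x = λ² - 66 - 66 = 784 - 132 ≡ 70; y = λ·(66 - 70) - 3 ≡ 79. → (70, 79)
double: tangent at (70, 79): λ = (3·70² + 1)/(2·79) ≡ 54/61. 61⁻¹ ≡ 35 (mod 97), so λ ≡ 54·35 ≡ 47.
  x = λ² - 70 - 70 = 2209 - 140 ≡ 32; y = λ·(70 - 32) - 79 ≡ 58. → (32, 58)
double: tangent at (32, 58): λ = (3·32² + 1)/(2·58) ≡ 66/19. 19⁻¹ ≡ 46 (mod 97) since 19·46 = 874 ≡ 1, so λ ≡ 66·46 ≡ 29.
  x = λ² - 32 - 32 = 841 - 64 ≡ 1; y = λ·(32 - 1) - 58 ≡ 65. → (1, 65)

(1, 65)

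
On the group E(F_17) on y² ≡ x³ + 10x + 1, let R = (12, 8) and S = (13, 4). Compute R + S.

(8, 10)

(12, 8) + (13, 4). λ = (4 - 8)/(13 - 12) ≡ 13/1 mod 17. 1⁻¹ ≡ 1 (mod 17), so λ ≡ 13.
  x = λ² - 12 - 13 = 169 - 25 ≡ 8; y = λ·(12 - 8) - 8 ≡ 10. → (8, 10)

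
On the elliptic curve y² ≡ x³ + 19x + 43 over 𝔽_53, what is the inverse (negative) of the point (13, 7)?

-(13, 7) = (13, -7 mod 53) = (13, 46).

(13, 46)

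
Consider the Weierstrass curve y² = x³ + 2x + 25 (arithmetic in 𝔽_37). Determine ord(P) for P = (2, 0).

2

2P: (2, 0) + (2, 0): same x and y₁ ≡ -y₂, so the sum is the point at infinity.
2P = the point at infinity, so the order is 2.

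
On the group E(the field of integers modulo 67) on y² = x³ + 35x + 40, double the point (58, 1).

(43, 7)

tangent at (58, 1): λ = (3·58² + 35)/(2·1) ≡ 10/2. 2⁻¹ ≡ 34 (mod 67) since 2·34 = 68 ≡ 1, so λ ≡ 10·34 ≡ 5.
  x = λ² - 58 - 58 = 25 - 116 ≡ 43; y = λ·(58 - 43) - 1 ≡ 7. → (43, 7)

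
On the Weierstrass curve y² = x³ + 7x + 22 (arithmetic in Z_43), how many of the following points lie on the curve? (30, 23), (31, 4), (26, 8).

(30, 23): 23² ≡ 13, rhs ≡ 13 → on.
(31, 4): 4² ≡ 16, rhs ≡ 16 → on.
(26, 8): 8² ≡ 21, rhs ≡ 21 → on.

3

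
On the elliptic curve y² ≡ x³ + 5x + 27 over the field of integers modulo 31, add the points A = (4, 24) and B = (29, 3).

(18, 20)

(4, 24) + (29, 3). λ = (3 - 24)/(29 - 4) ≡ 10/25 mod 31. 25⁻¹ ≡ 5 (mod 31) since 25·5 = 125 ≡ 1, so λ ≡ 19.
  x = λ² - 4 - 29 = 361 - 33 ≡ 18; y = λ·(4 - 18) - 24 ≡ 20. → (18, 20)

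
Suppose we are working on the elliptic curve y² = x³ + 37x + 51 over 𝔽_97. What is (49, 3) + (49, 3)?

tangent at (49, 3): λ = (3·49² + 37)/(2·3) ≡ 62/6. 6⁻¹ ≡ 81 (mod 97), so λ ≡ 62·81 ≡ 75.
  x = λ² - 49 - 49 = 5625 - 98 ≡ 95; y = λ·(49 - 95) - 3 ≡ 39. → (95, 39)

(95, 39)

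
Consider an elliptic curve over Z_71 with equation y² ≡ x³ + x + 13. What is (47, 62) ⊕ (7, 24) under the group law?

(55, 44)

(47, 62) + (7, 24). λ = (24 - 62)/(7 - 47) ≡ 33/31 mod 71. 31⁻¹ ≡ 55 (mod 71) since 31·55 = 1705 ≡ 1, so λ ≡ 40.
  x = λ² - 47 - 7 = 1600 - 54 ≡ 55; y = λ·(47 - 55) - 62 ≡ 44. → (55, 44)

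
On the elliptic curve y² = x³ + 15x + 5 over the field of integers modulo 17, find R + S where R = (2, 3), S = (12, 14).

(2, 14)

(2, 3) + (12, 14). λ = (14 - 3)/(12 - 2) ≡ 11/10 mod 17. 10⁻¹ ≡ 12 (mod 17), so λ ≡ 13.
  x = λ² - 2 - 12 = 169 - 14 ≡ 2; y = λ·(2 - 2) - 3 ≡ 14. → (2, 14)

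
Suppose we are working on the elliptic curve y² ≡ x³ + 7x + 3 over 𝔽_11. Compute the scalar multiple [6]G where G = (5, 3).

Double-and-add on 6 = (110)₂. Start with G = (5, 3) for the leading 1-bit.
double: tangent at (5, 3): λ = (3·5² + 7)/(2·3) ≡ 5/6. 6⁻¹ ≡ 2 (mod 11), so λ ≡ 5·2 ≡ 10.
  x = λ² - 5 - 5 = 100 - 10 ≡ 2; y = λ·(5 - 2) - 3 ≡ 5. → (2, 5)
add G: (2, 5) + (5, 3). λ = (3 - 5)/(5 - 2) ≡ 9/3 mod 11. 3⁻¹ ≡ 4 (mod 11), so λ ≡ 3.
  x = λ² - 2 - 5 = 9 - 7 ≡ 2; y = λ·(2 - 2) - 5 ≡ 6. → (2, 6)
double: tangent at (2, 6): λ = (3·2² + 7)/(2·6) ≡ 8/1. 1⁻¹ ≡ 1 (mod 11) since 1·1 = 1 ≡ 1, so λ ≡ 8·1 ≡ 8.
  x = λ² - 2 - 2 = 64 - 4 ≡ 5; y = λ·(2 - 5) - 6 ≡ 3. → (5, 3)

(5, 3)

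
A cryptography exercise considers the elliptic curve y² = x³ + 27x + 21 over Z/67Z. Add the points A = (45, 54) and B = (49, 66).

(45, 54) + (49, 66). λ = (66 - 54)/(49 - 45) ≡ 12/4 mod 67. 4⁻¹ ≡ 17 (mod 67) since 4·17 = 68 ≡ 1, so λ ≡ 3.
  x = λ² - 45 - 49 = 9 - 94 ≡ 49; y = λ·(45 - 49) - 54 ≡ 1. → (49, 1)

(49, 1)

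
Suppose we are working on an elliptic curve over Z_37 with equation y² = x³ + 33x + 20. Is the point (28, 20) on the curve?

yes

y² = 20² ≡ 30; x³ + 33x + 20 = 22896 ≡ 30 (mod 37). 30 = 30.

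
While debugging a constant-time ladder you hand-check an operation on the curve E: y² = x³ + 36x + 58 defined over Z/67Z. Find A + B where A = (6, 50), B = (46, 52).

(48, 35)

(6, 50) + (46, 52). λ = (52 - 50)/(46 - 6) ≡ 2/40 mod 67. 40⁻¹ ≡ 62 (mod 67), so λ ≡ 57.
  x = λ² - 6 - 46 = 3249 - 52 ≡ 48; y = λ·(6 - 48) - 50 ≡ 35. → (48, 35)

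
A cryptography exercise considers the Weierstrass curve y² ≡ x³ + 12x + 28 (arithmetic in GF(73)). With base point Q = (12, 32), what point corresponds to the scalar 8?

Double-and-add on 8 = (1000)₂. Start with Q = (12, 32) for the leading 1-bit.
double: tangent at (12, 32): λ = (3·12² + 12)/(2·32) ≡ 6/64. 64⁻¹ ≡ 8 (mod 73), so λ ≡ 6·8 ≡ 48.
  x = λ² - 12 - 12 = 2304 - 24 ≡ 17; y = λ·(12 - 17) - 32 ≡ 20. → (17, 20)
double: tangent at (17, 20): λ = (3·17² + 12)/(2·20) ≡ 3/40. 40⁻¹ ≡ 42 (mod 73), so λ ≡ 3·42 ≡ 53.
  x = λ² - 17 - 17 = 2809 - 34 ≡ 1; y = λ·(17 - 1) - 20 ≡ 25. → (1, 25)
double: tangent at (1, 25): λ = (3·1² + 12)/(2·25) ≡ 15/50. 50⁻¹ ≡ 19 (mod 73) since 50·19 = 950 ≡ 1, so λ ≡ 15·19 ≡ 66.
  x = λ² - 1 - 1 = 4356 - 2 ≡ 47; y = λ·(1 - 47) - 25 ≡ 5. → (47, 5)

(47, 5)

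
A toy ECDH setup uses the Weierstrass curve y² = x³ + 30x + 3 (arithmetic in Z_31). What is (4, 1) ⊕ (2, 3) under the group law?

(4, 1) + (2, 3). λ = (3 - 1)/(2 - 4) ≡ 2/29 mod 31. 29⁻¹ ≡ 15 (mod 31) since 29·15 = 435 ≡ 1, so λ ≡ 30.
  x = λ² - 4 - 2 = 900 - 6 ≡ 26; y = λ·(4 - 26) - 1 ≡ 21. → (26, 21)

(26, 21)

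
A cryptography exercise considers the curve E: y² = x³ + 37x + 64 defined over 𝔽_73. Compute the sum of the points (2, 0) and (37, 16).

(18, 49)

(2, 0) + (37, 16). λ = (16 - 0)/(37 - 2) ≡ 16/35 mod 73. 35⁻¹ ≡ 48 (mod 73) since 35·48 = 1680 ≡ 1, so λ ≡ 38.
  x = λ² - 2 - 37 = 1444 - 39 ≡ 18; y = λ·(2 - 18) - 0 ≡ 49. → (18, 49)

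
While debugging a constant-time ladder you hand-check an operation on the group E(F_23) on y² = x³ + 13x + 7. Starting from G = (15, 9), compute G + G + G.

Repeated addition: build up to 3G.
2G: tangent at (15, 9): λ = (3·15² + 13)/(2·9) ≡ 21/18. 18⁻¹ ≡ 9 (mod 23) since 18·9 = 162 ≡ 1, so λ ≡ 21·9 ≡ 5.
  x = λ² - 15 - 15 = 25 - 30 ≡ 18; y = λ·(15 - 18) - 9 ≡ 22. → (18, 22)
3G: (18, 22) + (15, 9). λ = (9 - 22)/(15 - 18) ≡ 10/20 mod 23. 20⁻¹ ≡ 15 (mod 23), so λ ≡ 12.
  x = λ² - 18 - 15 = 144 - 33 ≡ 19; y = λ·(18 - 19) - 22 ≡ 12. → (19, 12)

(19, 12)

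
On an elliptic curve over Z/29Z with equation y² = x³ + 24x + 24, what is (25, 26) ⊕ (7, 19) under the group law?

(25, 26) + (7, 19). λ = (19 - 26)/(7 - 25) ≡ 22/11 mod 29. 11⁻¹ ≡ 8 (mod 29), so λ ≡ 2.
  x = λ² - 25 - 7 = 4 - 32 ≡ 1; y = λ·(25 - 1) - 26 ≡ 22. → (1, 22)

(1, 22)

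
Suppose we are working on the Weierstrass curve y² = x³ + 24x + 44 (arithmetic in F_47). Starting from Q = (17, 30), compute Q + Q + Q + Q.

Double-and-add on 4 = (100)₂. Start with Q = (17, 30) for the leading 1-bit.
double: tangent at (17, 30): λ = (3·17² + 24)/(2·30) ≡ 45/13. 13⁻¹ ≡ 29 (mod 47), so λ ≡ 45·29 ≡ 36.
  x = λ² - 17 - 17 = 1296 - 34 ≡ 40; y = λ·(17 - 40) - 30 ≡ 35. → (40, 35)
double: tangent at (40, 35): λ = (3·40² + 24)/(2·35) ≡ 30/23. 23⁻¹ ≡ 45 (mod 47), so λ ≡ 30·45 ≡ 34.
  x = λ² - 40 - 40 = 1156 - 80 ≡ 42; y = λ·(40 - 42) - 35 ≡ 38. → (42, 38)

(42, 38)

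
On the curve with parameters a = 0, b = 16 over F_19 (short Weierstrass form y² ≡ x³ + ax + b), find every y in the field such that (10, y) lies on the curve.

3, 16

x³ + 0x + 16 = 1016 ≡ 9 (mod 19).
Square roots of 9 mod 19: 3 and 16 (since 3² = 9 ≡ 9).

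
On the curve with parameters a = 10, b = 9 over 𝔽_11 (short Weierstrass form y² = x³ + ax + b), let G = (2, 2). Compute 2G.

(7, 9)

tangent at (2, 2): λ = (3·2² + 10)/(2·2) ≡ 0/4. 4⁻¹ ≡ 3 (mod 11) since 4·3 = 12 ≡ 1, so λ ≡ 0·3 ≡ 0.
  x = λ² - 2 - 2 = 0 - 4 ≡ 7; y = λ·(2 - 7) - 2 ≡ 9. → (7, 9)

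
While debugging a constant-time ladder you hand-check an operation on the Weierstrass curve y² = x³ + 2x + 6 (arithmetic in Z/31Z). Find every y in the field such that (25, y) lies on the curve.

none

x³ + 2x + 6 = 15681 ≡ 26 (mod 31).
26 is a non-residue mod 31; no y exists.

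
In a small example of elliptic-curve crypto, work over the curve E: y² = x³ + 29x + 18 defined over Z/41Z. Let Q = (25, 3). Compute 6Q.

Repeated addition: build up to 6Q.
2Q: tangent at (25, 3): λ = (3·25² + 29)/(2·3) ≡ 18/6. 6⁻¹ ≡ 7 (mod 41) since 6·7 = 42 ≡ 1, so λ ≡ 18·7 ≡ 3.
  x = λ² - 25 - 25 = 9 - 50 ≡ 0; y = λ·(25 - 0) - 3 ≡ 31. → (0, 31)
3Q: (0, 31) + (25, 3). λ = (3 - 31)/(25 - 0) ≡ 13/25 mod 41. 25⁻¹ ≡ 23 (mod 41), so λ ≡ 12.
  x = λ² - 0 - 25 = 144 - 25 ≡ 37; y = λ·(0 - 37) - 31 ≡ 17. → (37, 17)
4Q: (37, 17) + (25, 3). λ = (3 - 17)/(25 - 37) ≡ 27/29 mod 41. 29⁻¹ ≡ 17 (mod 41), so λ ≡ 8.
  x = λ² - 37 - 25 = 64 - 62 ≡ 2; y = λ·(37 - 2) - 17 ≡ 17. → (2, 17)
5Q: (2, 17) + (25, 3). λ = (3 - 17)/(25 - 2) ≡ 27/23 mod 41. 23⁻¹ ≡ 25 (mod 41) since 23·25 = 575 ≡ 1, so λ ≡ 19.
  x = λ² - 2 - 25 = 361 - 27 ≡ 6; y = λ·(2 - 6) - 17 ≡ 30. → (6, 30)
6Q: (6, 30) + (25, 3). λ = (3 - 30)/(25 - 6) ≡ 14/19 mod 41. 19⁻¹ ≡ 13 (mod 41), so λ ≡ 18.
  x = λ² - 6 - 25 = 324 - 31 ≡ 6; y = λ·(6 - 6) - 30 ≡ 11. → (6, 11)

(6, 11)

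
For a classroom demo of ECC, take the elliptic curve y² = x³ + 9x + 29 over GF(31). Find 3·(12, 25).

Write G = (12, 25).
Repeated addition: build up to 3G.
2G: tangent at (12, 25): λ = (3·12² + 9)/(2·25) ≡ 7/19. 19⁻¹ ≡ 18 (mod 31) since 19·18 = 342 ≡ 1, so λ ≡ 7·18 ≡ 2.
  x = λ² - 12 - 12 = 4 - 24 ≡ 11; y = λ·(12 - 11) - 25 ≡ 8. → (11, 8)
3G: (11, 8) + (12, 25). λ = (25 - 8)/(12 - 11) ≡ 17/1 mod 31. 1⁻¹ ≡ 1 (mod 31), so λ ≡ 17.
  x = λ² - 11 - 12 = 289 - 23 ≡ 18; y = λ·(11 - 18) - 8 ≡ 28. → (18, 28)

(18, 28)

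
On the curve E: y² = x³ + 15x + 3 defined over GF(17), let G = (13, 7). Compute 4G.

Double-and-add on 4 = (100)₂. Start with G = (13, 7) for the leading 1-bit.
double: tangent at (13, 7): λ = (3·13² + 15)/(2·7) ≡ 12/14. 14⁻¹ ≡ 11 (mod 17) since 14·11 = 154 ≡ 1, so λ ≡ 12·11 ≡ 13.
  x = λ² - 13 - 13 = 169 - 26 ≡ 7; y = λ·(13 - 7) - 7 ≡ 3. → (7, 3)
double: tangent at (7, 3): λ = (3·7² + 15)/(2·3) ≡ 9/6. 6⁻¹ ≡ 3 (mod 17) since 6·3 = 18 ≡ 1, so λ ≡ 9·3 ≡ 10.
  x = λ² - 7 - 7 = 100 - 14 ≡ 1; y = λ·(7 - 1) - 3 ≡ 6. → (1, 6)

(1, 6)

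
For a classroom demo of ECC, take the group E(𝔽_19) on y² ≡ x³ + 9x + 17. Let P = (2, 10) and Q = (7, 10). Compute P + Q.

(2, 10) + (7, 10). λ = (10 - 10)/(7 - 2) ≡ 0/5 mod 19. 5⁻¹ ≡ 4 (mod 19), so λ ≡ 0.
  x = λ² - 2 - 7 = 0 - 9 ≡ 10; y = λ·(2 - 10) - 10 ≡ 9. → (10, 9)

(10, 9)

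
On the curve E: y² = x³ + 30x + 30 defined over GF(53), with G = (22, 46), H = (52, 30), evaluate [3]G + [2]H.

(8, 26)

First 3G:
Repeated addition: build up to 3G.
2G: tangent at (22, 46): λ = (3·22² + 30)/(2·46) ≡ 51/39. 39⁻¹ ≡ 34 (mod 53), so λ ≡ 51·34 ≡ 38.
  x = λ² - 22 - 22 = 1444 - 44 ≡ 22; y = λ·(22 - 22) - 46 ≡ 7. → (22, 7)
3G: (22, 7) + (22, 46): same x and y₁ ≡ -y₂, so the sum is 𝒪.
3G = 𝒪.
Next 2H:
Repeated addition: build up to 2H.
2H: tangent at (52, 30): λ = (3·52² + 30)/(2·30) ≡ 33/7. 7⁻¹ ≡ 38 (mod 53) since 7·38 = 266 ≡ 1, so λ ≡ 33·38 ≡ 35.
  x = λ² - 52 - 52 = 1225 - 104 ≡ 8; y = λ·(52 - 8) - 30 ≡ 26. → (8, 26)
2H = (8, 26).
Finally 3G + 2H:
𝒪 + (8, 26) = (8, 26) (identity).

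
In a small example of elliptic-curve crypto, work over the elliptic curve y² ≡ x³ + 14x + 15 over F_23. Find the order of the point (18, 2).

6

2P: tangent at (18, 2): λ = (3·18² + 14)/(2·2) ≡ 20/4. 4⁻¹ ≡ 6 (mod 23) since 4·6 = 24 ≡ 1, so λ ≡ 20·6 ≡ 5.
  x = λ² - 18 - 18 = 25 - 36 ≡ 12; y = λ·(18 - 12) - 2 ≡ 5. → (12, 5)
3P: (12, 5) + (18, 2). λ = (2 - 5)/(18 - 12) ≡ 20/6 mod 23. 6⁻¹ ≡ 4 (mod 23) since 6·4 = 24 ≡ 1, so λ ≡ 11.
  x = λ² - 12 - 18 = 121 - 30 ≡ 22; y = λ·(12 - 22) - 5 ≡ 0. → (22, 0)
4P: (22, 0) + (18, 2). λ = (2 - 0)/(18 - 22) ≡ 2/19 mod 23. 19⁻¹ ≡ 17 (mod 23), so λ ≡ 11.
  x = λ² - 22 - 18 = 121 - 40 ≡ 12; y = λ·(22 - 12) - 0 ≡ 18. → (12, 18)
5P: (12, 18) + (18, 2). λ = (2 - 18)/(18 - 12) ≡ 7/6 mod 23. 6⁻¹ ≡ 4 (mod 23), so λ ≡ 5.
  x = λ² - 12 - 18 = 25 - 30 ≡ 18; y = λ·(12 - 18) - 18 ≡ 21. → (18, 21)
6P: (18, 21) + (18, 2): same x and y₁ ≡ -y₂, so the sum is the point at infinity.
6P = the point at infinity, so the order is 6.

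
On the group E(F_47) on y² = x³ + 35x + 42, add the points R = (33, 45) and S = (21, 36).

(20, 0)

(33, 45) + (21, 36). λ = (36 - 45)/(21 - 33) ≡ 38/35 mod 47. 35⁻¹ ≡ 43 (mod 47) since 35·43 = 1505 ≡ 1, so λ ≡ 36.
  x = λ² - 33 - 21 = 1296 - 54 ≡ 20; y = λ·(33 - 20) - 45 ≡ 0. → (20, 0)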